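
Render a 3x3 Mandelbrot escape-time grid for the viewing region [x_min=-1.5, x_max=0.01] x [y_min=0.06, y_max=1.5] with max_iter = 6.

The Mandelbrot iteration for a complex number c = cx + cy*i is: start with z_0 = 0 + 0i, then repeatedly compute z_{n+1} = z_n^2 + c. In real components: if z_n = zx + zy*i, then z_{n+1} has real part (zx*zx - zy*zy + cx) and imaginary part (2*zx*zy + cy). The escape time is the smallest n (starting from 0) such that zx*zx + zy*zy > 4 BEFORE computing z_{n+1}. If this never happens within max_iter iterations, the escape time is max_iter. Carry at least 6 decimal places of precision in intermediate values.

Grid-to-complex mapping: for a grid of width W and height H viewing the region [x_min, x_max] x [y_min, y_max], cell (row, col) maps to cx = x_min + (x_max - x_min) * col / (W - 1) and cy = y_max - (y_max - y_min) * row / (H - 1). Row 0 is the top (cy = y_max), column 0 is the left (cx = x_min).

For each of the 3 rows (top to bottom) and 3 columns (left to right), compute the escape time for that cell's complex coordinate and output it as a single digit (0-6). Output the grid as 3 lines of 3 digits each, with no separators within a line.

(row=0, col=0): c = -1.5000 + 1.5000i → escape time 1
(row=0, col=1): c = -0.7450 + 1.5000i → escape time 2
(row=0, col=2): c = 0.0100 + 1.5000i → escape time 2
(row=1, col=0): c = -1.5000 + 0.7800i → escape time 3
(row=1, col=1): c = -0.7450 + 0.7800i → escape time 4
(row=1, col=2): c = 0.0100 + 0.7800i → escape time 6
(row=2, col=0): c = -1.5000 + 0.0600i → escape time 6
(row=2, col=1): c = -0.7450 + 0.0600i → escape time 6
(row=2, col=2): c = 0.0100 + 0.0600i → escape time 6

Answer: 122
346
666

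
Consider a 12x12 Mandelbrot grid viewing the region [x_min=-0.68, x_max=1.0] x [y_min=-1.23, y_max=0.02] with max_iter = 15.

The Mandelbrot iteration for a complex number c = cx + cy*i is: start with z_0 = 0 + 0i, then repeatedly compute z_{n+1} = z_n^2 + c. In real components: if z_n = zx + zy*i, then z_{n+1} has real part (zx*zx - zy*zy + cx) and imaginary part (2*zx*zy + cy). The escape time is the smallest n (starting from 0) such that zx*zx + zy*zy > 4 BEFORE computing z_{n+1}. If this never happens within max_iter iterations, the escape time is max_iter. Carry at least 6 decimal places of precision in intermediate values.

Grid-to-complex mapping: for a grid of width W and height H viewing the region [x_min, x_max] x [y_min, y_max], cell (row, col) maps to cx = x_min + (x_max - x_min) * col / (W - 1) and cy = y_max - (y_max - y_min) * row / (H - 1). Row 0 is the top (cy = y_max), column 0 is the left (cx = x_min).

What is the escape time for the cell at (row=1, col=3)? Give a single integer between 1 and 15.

z_0 = 0 + 0i, c = -0.2218 + -0.0936i
Iter 1: z = -0.2218 + -0.0936i, |z|^2 = 0.0580
Iter 2: z = -0.1814 + -0.0521i, |z|^2 = 0.0356
Iter 3: z = -0.1916 + -0.0747i, |z|^2 = 0.0423
Iter 4: z = -0.1907 + -0.0650i, |z|^2 = 0.0406
Iter 5: z = -0.1897 + -0.0689i, |z|^2 = 0.0407
Iter 6: z = -0.1906 + -0.0675i, |z|^2 = 0.0409
Iter 7: z = -0.1901 + -0.0679i, |z|^2 = 0.0407
Iter 8: z = -0.1903 + -0.0678i, |z|^2 = 0.0408
Iter 9: z = -0.1902 + -0.0678i, |z|^2 = 0.0408
Iter 10: z = -0.1902 + -0.0678i, |z|^2 = 0.0408
Iter 11: z = -0.1902 + -0.0678i, |z|^2 = 0.0408
Iter 12: z = -0.1902 + -0.0678i, |z|^2 = 0.0408
Iter 13: z = -0.1902 + -0.0678i, |z|^2 = 0.0408
Iter 14: z = -0.1902 + -0.0678i, |z|^2 = 0.0408

Answer: 15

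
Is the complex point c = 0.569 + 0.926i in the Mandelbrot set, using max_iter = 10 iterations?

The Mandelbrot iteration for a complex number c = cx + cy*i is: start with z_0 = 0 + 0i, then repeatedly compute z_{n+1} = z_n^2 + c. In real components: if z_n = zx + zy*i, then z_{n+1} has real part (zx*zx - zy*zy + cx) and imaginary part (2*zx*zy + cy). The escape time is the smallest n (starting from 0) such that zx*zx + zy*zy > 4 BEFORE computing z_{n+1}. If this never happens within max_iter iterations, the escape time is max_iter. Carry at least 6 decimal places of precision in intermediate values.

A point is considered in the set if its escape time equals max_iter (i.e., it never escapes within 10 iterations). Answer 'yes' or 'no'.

Answer: no

Derivation:
z_0 = 0 + 0i, c = 0.5690 + 0.9260i
Iter 1: z = 0.5690 + 0.9260i, |z|^2 = 1.1812
Iter 2: z = 0.0353 + 1.9798i, |z|^2 = 3.9208
Iter 3: z = -3.3493 + 1.0657i, |z|^2 = 12.3537
Escaped at iteration 3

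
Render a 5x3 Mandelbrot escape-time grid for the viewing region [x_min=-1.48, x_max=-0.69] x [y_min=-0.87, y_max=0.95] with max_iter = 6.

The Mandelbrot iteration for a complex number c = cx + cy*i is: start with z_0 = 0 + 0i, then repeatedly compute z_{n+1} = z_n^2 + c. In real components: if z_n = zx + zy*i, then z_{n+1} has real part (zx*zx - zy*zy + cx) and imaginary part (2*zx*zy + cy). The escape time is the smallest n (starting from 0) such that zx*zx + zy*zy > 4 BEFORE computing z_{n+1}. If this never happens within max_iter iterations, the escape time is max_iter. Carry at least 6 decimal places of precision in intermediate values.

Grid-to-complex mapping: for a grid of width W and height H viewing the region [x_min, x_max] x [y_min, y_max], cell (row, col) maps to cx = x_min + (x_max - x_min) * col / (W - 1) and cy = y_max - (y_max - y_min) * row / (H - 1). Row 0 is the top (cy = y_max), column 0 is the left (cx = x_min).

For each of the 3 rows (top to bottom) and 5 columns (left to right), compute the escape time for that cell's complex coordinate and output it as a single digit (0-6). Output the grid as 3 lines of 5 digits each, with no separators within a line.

(row=0, col=0): c = -1.4800 + 0.9500i → escape time 3
(row=0, col=1): c = -1.2825 + 0.9500i → escape time 3
(row=0, col=2): c = -1.0850 + 0.9500i → escape time 3
(row=0, col=3): c = -0.8875 + 0.9500i → escape time 3
(row=0, col=4): c = -0.6900 + 0.9500i → escape time 4
(row=1, col=0): c = -1.4800 + 0.0400i → escape time 6
(row=1, col=1): c = -1.2825 + 0.0400i → escape time 6
(row=1, col=2): c = -1.0850 + 0.0400i → escape time 6
(row=1, col=3): c = -0.8875 + 0.0400i → escape time 6
(row=1, col=4): c = -0.6900 + 0.0400i → escape time 6
(row=2, col=0): c = -1.4800 + -0.8700i → escape time 3
(row=2, col=1): c = -1.2825 + -0.8700i → escape time 3
(row=2, col=2): c = -1.0850 + -0.8700i → escape time 3
(row=2, col=3): c = -0.8875 + -0.8700i → escape time 3
(row=2, col=4): c = -0.6900 + -0.8700i → escape time 4

Answer: 33334
66666
33334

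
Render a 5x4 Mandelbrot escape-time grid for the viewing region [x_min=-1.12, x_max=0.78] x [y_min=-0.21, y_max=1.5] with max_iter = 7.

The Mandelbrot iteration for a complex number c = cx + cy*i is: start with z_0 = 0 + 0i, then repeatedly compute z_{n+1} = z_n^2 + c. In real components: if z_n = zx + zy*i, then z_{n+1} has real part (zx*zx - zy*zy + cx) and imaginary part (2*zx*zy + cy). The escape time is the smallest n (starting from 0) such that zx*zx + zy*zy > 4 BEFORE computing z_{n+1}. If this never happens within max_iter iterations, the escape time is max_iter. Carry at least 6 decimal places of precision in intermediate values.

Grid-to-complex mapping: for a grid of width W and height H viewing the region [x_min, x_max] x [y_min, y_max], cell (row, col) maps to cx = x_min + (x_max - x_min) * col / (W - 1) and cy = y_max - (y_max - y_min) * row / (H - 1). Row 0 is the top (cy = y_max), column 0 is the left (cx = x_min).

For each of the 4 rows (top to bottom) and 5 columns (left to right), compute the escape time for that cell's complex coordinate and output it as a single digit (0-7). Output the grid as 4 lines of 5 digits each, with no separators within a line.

Answer: 22222
34742
77773
77773

Derivation:
(row=0, col=0): c = -1.1200 + 1.5000i → escape time 2
(row=0, col=1): c = -0.6450 + 1.5000i → escape time 2
(row=0, col=2): c = -0.1700 + 1.5000i → escape time 2
(row=0, col=3): c = 0.3050 + 1.5000i → escape time 2
(row=0, col=4): c = 0.7800 + 1.5000i → escape time 2
(row=1, col=0): c = -1.1200 + 0.9300i → escape time 3
(row=1, col=1): c = -0.6450 + 0.9300i → escape time 4
(row=1, col=2): c = -0.1700 + 0.9300i → escape time 7
(row=1, col=3): c = 0.3050 + 0.9300i → escape time 4
(row=1, col=4): c = 0.7800 + 0.9300i → escape time 2
(row=2, col=0): c = -1.1200 + 0.3600i → escape time 7
(row=2, col=1): c = -0.6450 + 0.3600i → escape time 7
(row=2, col=2): c = -0.1700 + 0.3600i → escape time 7
(row=2, col=3): c = 0.3050 + 0.3600i → escape time 7
(row=2, col=4): c = 0.7800 + 0.3600i → escape time 3
(row=3, col=0): c = -1.1200 + -0.2100i → escape time 7
(row=3, col=1): c = -0.6450 + -0.2100i → escape time 7
(row=3, col=2): c = -0.1700 + -0.2100i → escape time 7
(row=3, col=3): c = 0.3050 + -0.2100i → escape time 7
(row=3, col=4): c = 0.7800 + -0.2100i → escape time 3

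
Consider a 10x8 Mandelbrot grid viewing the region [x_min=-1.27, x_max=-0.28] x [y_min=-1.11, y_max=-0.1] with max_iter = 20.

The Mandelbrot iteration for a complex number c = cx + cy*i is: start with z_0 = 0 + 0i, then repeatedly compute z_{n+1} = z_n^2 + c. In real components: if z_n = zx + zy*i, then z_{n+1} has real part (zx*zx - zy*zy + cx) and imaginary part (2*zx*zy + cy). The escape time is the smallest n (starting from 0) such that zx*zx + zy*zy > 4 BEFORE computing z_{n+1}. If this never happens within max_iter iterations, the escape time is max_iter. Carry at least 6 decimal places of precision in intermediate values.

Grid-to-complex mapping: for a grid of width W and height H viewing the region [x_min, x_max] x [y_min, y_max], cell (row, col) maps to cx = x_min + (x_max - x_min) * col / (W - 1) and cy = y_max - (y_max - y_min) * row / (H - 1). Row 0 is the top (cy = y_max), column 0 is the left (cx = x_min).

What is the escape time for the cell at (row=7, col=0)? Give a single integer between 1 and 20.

Answer: 3

Derivation:
z_0 = 0 + 0i, c = -1.2700 + -1.1100i
Iter 1: z = -1.2700 + -1.1100i, |z|^2 = 2.8450
Iter 2: z = -0.8892 + 1.7094i, |z|^2 = 3.7127
Iter 3: z = -3.4014 + -4.1500i, |z|^2 = 28.7918
Escaped at iteration 3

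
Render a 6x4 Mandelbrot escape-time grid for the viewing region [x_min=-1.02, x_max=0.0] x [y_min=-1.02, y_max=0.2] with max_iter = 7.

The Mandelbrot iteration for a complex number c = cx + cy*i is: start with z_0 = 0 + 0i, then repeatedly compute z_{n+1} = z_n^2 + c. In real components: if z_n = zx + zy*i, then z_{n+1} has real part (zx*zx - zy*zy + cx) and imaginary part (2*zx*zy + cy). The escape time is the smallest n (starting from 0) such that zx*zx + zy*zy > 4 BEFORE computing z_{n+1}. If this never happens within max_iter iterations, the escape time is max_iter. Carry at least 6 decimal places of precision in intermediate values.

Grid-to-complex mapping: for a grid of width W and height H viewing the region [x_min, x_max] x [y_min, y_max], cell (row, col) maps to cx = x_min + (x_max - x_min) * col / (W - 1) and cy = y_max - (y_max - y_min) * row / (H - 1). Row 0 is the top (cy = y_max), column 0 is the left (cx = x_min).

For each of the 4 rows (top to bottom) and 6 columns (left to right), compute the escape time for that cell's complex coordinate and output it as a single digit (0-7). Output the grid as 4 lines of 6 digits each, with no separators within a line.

Answer: 777777
777777
457777
334477

Derivation:
(row=0, col=0): c = -1.0200 + 0.2000i → escape time 7
(row=0, col=1): c = -0.8160 + 0.2000i → escape time 7
(row=0, col=2): c = -0.6120 + 0.2000i → escape time 7
(row=0, col=3): c = -0.4080 + 0.2000i → escape time 7
(row=0, col=4): c = -0.2040 + 0.2000i → escape time 7
(row=0, col=5): c = 0.0000 + 0.2000i → escape time 7
(row=1, col=0): c = -1.0200 + -0.2067i → escape time 7
(row=1, col=1): c = -0.8160 + -0.2067i → escape time 7
(row=1, col=2): c = -0.6120 + -0.2067i → escape time 7
(row=1, col=3): c = -0.4080 + -0.2067i → escape time 7
(row=1, col=4): c = -0.2040 + -0.2067i → escape time 7
(row=1, col=5): c = 0.0000 + -0.2067i → escape time 7
(row=2, col=0): c = -1.0200 + -0.6133i → escape time 4
(row=2, col=1): c = -0.8160 + -0.6133i → escape time 5
(row=2, col=2): c = -0.6120 + -0.6133i → escape time 7
(row=2, col=3): c = -0.4080 + -0.6133i → escape time 7
(row=2, col=4): c = -0.2040 + -0.6133i → escape time 7
(row=2, col=5): c = 0.0000 + -0.6133i → escape time 7
(row=3, col=0): c = -1.0200 + -1.0200i → escape time 3
(row=3, col=1): c = -0.8160 + -1.0200i → escape time 3
(row=3, col=2): c = -0.6120 + -1.0200i → escape time 4
(row=3, col=3): c = -0.4080 + -1.0200i → escape time 4
(row=3, col=4): c = -0.2040 + -1.0200i → escape time 7
(row=3, col=5): c = 0.0000 + -1.0200i → escape time 7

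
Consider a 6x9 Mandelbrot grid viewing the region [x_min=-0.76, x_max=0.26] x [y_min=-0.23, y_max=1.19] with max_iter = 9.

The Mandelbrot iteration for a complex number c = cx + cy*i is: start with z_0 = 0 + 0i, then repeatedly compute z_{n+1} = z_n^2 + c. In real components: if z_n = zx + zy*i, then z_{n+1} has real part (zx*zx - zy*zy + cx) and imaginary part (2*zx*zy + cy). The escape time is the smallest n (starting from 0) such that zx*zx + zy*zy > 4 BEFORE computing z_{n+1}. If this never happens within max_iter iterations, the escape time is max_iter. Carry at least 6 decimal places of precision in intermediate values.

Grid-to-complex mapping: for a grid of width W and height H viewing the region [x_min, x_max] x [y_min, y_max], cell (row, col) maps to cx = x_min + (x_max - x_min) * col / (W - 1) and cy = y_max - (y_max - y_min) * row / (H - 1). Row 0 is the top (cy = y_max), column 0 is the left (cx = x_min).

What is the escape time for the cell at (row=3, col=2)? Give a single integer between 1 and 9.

z_0 = 0 + 0i, c = -0.3520 + 0.6575i
Iter 1: z = -0.3520 + 0.6575i, |z|^2 = 0.5562
Iter 2: z = -0.6604 + 0.1946i, |z|^2 = 0.4740
Iter 3: z = 0.0463 + 0.4004i, |z|^2 = 0.1625
Iter 4: z = -0.5102 + 0.6945i, |z|^2 = 0.7427
Iter 5: z = -0.5741 + -0.0512i, |z|^2 = 0.3322
Iter 6: z = -0.0251 + 0.7163i, |z|^2 = 0.5138
Iter 7: z = -0.8645 + 0.6216i, |z|^2 = 1.1337
Iter 8: z = 0.0090 + -0.4172i, |z|^2 = 0.1742

Answer: 9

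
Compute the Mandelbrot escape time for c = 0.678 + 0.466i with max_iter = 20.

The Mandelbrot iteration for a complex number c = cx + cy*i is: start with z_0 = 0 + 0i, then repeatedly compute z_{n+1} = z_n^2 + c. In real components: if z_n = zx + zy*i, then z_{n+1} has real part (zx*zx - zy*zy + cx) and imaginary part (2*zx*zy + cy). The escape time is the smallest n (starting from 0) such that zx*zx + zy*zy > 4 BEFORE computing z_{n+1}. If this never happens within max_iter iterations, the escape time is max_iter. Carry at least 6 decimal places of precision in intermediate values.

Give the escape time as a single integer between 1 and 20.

Answer: 3

Derivation:
z_0 = 0 + 0i, c = 0.6780 + 0.4660i
Iter 1: z = 0.6780 + 0.4660i, |z|^2 = 0.6768
Iter 2: z = 0.9205 + 1.0979i, |z|^2 = 2.0527
Iter 3: z = 0.3200 + 2.4873i, |z|^2 = 6.2890
Escaped at iteration 3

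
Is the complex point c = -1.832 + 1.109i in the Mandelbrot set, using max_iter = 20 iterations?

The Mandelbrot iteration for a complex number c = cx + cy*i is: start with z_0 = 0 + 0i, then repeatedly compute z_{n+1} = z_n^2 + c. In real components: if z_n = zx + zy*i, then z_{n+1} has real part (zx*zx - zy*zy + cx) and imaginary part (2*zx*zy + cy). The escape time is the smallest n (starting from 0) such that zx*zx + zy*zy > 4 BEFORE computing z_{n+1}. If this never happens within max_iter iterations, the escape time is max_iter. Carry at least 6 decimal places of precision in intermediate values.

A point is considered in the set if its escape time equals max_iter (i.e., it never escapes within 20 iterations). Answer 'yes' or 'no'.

Answer: no

Derivation:
z_0 = 0 + 0i, c = -1.8320 + 1.1090i
Iter 1: z = -1.8320 + 1.1090i, |z|^2 = 4.5861
Escaped at iteration 1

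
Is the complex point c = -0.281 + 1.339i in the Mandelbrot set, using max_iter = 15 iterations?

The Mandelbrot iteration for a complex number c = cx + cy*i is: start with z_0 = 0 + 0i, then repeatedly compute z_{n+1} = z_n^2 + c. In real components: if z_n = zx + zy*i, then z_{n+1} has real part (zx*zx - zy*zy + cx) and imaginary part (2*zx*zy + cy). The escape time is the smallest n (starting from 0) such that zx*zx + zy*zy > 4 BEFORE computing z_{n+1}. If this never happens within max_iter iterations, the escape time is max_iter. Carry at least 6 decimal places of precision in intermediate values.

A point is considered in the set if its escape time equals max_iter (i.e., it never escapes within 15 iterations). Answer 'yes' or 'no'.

Answer: no

Derivation:
z_0 = 0 + 0i, c = -0.2810 + 1.3390i
Iter 1: z = -0.2810 + 1.3390i, |z|^2 = 1.8719
Iter 2: z = -1.9950 + 0.5865i, |z|^2 = 4.3238
Escaped at iteration 2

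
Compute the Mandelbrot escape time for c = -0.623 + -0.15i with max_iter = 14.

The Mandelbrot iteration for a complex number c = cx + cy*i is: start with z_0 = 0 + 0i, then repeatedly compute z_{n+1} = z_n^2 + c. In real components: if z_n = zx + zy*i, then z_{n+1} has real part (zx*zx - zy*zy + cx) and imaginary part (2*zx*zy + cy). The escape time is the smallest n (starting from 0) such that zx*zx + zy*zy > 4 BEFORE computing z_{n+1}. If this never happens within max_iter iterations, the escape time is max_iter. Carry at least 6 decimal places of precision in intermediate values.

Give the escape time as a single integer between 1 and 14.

Answer: 14

Derivation:
z_0 = 0 + 0i, c = -0.6230 + -0.1500i
Iter 1: z = -0.6230 + -0.1500i, |z|^2 = 0.4106
Iter 2: z = -0.2574 + 0.0369i, |z|^2 = 0.0676
Iter 3: z = -0.5581 + -0.1690i, |z|^2 = 0.3401
Iter 4: z = -0.3401 + 0.0386i, |z|^2 = 0.1171
Iter 5: z = -0.5089 + -0.1763i, |z|^2 = 0.2900
Iter 6: z = -0.3951 + 0.0294i, |z|^2 = 0.1570
Iter 7: z = -0.4677 + -0.1732i, |z|^2 = 0.2488
Iter 8: z = -0.4342 + 0.0121i, |z|^2 = 0.1887
Iter 9: z = -0.4346 + -0.1605i, |z|^2 = 0.2146
Iter 10: z = -0.4599 + -0.0105i, |z|^2 = 0.2116
Iter 11: z = -0.4116 + -0.1403i, |z|^2 = 0.1891
Iter 12: z = -0.4733 + -0.0345i, |z|^2 = 0.2252
Iter 13: z = -0.4002 + -0.1174i, |z|^2 = 0.1739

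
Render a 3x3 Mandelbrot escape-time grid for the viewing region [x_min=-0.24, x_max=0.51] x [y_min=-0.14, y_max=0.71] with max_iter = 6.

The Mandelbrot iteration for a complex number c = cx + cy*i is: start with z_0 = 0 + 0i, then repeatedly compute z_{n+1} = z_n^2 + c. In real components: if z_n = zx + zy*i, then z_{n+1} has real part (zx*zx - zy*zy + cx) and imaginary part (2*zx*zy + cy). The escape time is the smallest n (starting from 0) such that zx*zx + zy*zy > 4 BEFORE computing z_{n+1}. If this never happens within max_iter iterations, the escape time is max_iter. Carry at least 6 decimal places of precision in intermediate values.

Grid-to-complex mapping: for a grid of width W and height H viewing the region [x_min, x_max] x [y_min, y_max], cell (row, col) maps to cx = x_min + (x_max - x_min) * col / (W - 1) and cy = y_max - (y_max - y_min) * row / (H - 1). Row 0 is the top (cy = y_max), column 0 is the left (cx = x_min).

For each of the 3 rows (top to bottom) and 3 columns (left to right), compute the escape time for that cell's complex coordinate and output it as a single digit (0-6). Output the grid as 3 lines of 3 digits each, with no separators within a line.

(row=0, col=0): c = -0.2400 + 0.7100i → escape time 6
(row=0, col=1): c = 0.1350 + 0.7100i → escape time 6
(row=0, col=2): c = 0.5100 + 0.7100i → escape time 3
(row=1, col=0): c = -0.2400 + 0.2850i → escape time 6
(row=1, col=1): c = 0.1350 + 0.2850i → escape time 6
(row=1, col=2): c = 0.5100 + 0.2850i → escape time 5
(row=2, col=0): c = -0.2400 + -0.1400i → escape time 6
(row=2, col=1): c = 0.1350 + -0.1400i → escape time 6
(row=2, col=2): c = 0.5100 + -0.1400i → escape time 5

Answer: 663
665
665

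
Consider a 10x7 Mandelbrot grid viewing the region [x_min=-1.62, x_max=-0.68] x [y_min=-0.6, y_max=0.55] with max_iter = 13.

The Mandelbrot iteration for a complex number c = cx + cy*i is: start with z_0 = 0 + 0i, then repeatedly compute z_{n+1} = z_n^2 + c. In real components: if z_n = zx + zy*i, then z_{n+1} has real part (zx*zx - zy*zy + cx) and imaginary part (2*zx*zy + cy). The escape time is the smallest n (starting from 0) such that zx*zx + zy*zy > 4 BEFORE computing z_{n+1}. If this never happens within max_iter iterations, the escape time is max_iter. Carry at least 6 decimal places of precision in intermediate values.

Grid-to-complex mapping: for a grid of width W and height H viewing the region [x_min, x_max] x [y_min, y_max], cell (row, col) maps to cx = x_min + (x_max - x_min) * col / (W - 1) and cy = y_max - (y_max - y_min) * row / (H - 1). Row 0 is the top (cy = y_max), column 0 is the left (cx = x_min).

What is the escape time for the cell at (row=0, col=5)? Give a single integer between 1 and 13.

z_0 = 0 + 0i, c = -1.0978 + 0.5500i
Iter 1: z = -1.0978 + 0.5500i, |z|^2 = 1.5076
Iter 2: z = -0.1952 + -0.6576i, |z|^2 = 0.4705
Iter 3: z = -1.4921 + 0.8067i, |z|^2 = 2.8770
Iter 4: z = 0.4778 + -1.8572i, |z|^2 = 3.6774
Iter 5: z = -4.3186 + -1.2247i, |z|^2 = 20.1504
Escaped at iteration 5

Answer: 5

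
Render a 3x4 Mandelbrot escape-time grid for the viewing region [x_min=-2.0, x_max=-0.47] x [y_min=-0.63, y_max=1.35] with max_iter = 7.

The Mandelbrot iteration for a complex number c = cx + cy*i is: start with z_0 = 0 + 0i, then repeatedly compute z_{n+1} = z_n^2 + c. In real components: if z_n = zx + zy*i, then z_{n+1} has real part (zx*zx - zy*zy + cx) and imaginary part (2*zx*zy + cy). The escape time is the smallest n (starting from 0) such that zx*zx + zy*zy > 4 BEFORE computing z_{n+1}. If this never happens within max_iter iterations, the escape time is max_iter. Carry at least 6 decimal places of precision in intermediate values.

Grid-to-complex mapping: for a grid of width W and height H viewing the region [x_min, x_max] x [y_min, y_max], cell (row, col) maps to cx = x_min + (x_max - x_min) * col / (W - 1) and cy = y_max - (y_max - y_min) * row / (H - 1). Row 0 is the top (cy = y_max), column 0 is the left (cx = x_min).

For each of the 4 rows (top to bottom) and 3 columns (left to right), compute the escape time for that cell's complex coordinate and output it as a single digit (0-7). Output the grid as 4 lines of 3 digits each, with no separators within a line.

Answer: 122
137
177
137

Derivation:
(row=0, col=0): c = -2.0000 + 1.3500i → escape time 1
(row=0, col=1): c = -1.2350 + 1.3500i → escape time 2
(row=0, col=2): c = -0.4700 + 1.3500i → escape time 2
(row=1, col=0): c = -2.0000 + 0.6900i → escape time 1
(row=1, col=1): c = -1.2350 + 0.6900i → escape time 3
(row=1, col=2): c = -0.4700 + 0.6900i → escape time 7
(row=2, col=0): c = -2.0000 + 0.0300i → escape time 1
(row=2, col=1): c = -1.2350 + 0.0300i → escape time 7
(row=2, col=2): c = -0.4700 + 0.0300i → escape time 7
(row=3, col=0): c = -2.0000 + -0.6300i → escape time 1
(row=3, col=1): c = -1.2350 + -0.6300i → escape time 3
(row=3, col=2): c = -0.4700 + -0.6300i → escape time 7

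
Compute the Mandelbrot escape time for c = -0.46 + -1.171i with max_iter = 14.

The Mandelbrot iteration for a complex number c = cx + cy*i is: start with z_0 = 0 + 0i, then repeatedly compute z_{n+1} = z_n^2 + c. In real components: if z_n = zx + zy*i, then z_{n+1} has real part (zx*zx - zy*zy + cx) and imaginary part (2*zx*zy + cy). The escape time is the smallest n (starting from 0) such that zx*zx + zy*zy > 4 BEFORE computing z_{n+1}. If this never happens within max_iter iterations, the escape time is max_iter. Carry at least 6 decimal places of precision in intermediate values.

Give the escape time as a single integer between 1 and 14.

z_0 = 0 + 0i, c = -0.4600 + -1.1710i
Iter 1: z = -0.4600 + -1.1710i, |z|^2 = 1.5828
Iter 2: z = -1.6196 + -0.0937i, |z|^2 = 2.6320
Iter 3: z = 2.1545 + -0.8675i, |z|^2 = 5.3943
Escaped at iteration 3

Answer: 3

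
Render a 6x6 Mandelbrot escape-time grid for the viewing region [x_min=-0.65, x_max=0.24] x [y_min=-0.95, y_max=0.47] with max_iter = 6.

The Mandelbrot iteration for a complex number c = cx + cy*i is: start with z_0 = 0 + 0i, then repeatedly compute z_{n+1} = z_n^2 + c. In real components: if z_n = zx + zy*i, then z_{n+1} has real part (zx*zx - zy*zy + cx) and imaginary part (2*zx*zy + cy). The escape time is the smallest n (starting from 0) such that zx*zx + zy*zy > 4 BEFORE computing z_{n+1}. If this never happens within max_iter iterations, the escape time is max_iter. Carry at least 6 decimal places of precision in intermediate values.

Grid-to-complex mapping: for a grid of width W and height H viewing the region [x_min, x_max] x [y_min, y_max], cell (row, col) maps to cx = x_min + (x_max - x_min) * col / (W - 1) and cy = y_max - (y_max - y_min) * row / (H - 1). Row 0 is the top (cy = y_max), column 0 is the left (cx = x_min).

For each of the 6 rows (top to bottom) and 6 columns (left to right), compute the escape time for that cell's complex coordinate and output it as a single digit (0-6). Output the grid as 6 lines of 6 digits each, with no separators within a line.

(row=0, col=0): c = -0.6500 + 0.4700i → escape time 6
(row=0, col=1): c = -0.4720 + 0.4700i → escape time 6
(row=0, col=2): c = -0.2940 + 0.4700i → escape time 6
(row=0, col=3): c = -0.1160 + 0.4700i → escape time 6
(row=0, col=4): c = 0.0620 + 0.4700i → escape time 6
(row=0, col=5): c = 0.2400 + 0.4700i → escape time 6
(row=1, col=0): c = -0.6500 + 0.1860i → escape time 6
(row=1, col=1): c = -0.4720 + 0.1860i → escape time 6
(row=1, col=2): c = -0.2940 + 0.1860i → escape time 6
(row=1, col=3): c = -0.1160 + 0.1860i → escape time 6
(row=1, col=4): c = 0.0620 + 0.1860i → escape time 6
(row=1, col=5): c = 0.2400 + 0.1860i → escape time 6
(row=2, col=0): c = -0.6500 + -0.0980i → escape time 6
(row=2, col=1): c = -0.4720 + -0.0980i → escape time 6
(row=2, col=2): c = -0.2940 + -0.0980i → escape time 6
(row=2, col=3): c = -0.1160 + -0.0980i → escape time 6
(row=2, col=4): c = 0.0620 + -0.0980i → escape time 6
(row=2, col=5): c = 0.2400 + -0.0980i → escape time 6
(row=3, col=0): c = -0.6500 + -0.3820i → escape time 6
(row=3, col=1): c = -0.4720 + -0.3820i → escape time 6
(row=3, col=2): c = -0.2940 + -0.3820i → escape time 6
(row=3, col=3): c = -0.1160 + -0.3820i → escape time 6
(row=3, col=4): c = 0.0620 + -0.3820i → escape time 6
(row=3, col=5): c = 0.2400 + -0.3820i → escape time 6
(row=4, col=0): c = -0.6500 + -0.6660i → escape time 6
(row=4, col=1): c = -0.4720 + -0.6660i → escape time 6
(row=4, col=2): c = -0.2940 + -0.6660i → escape time 6
(row=4, col=3): c = -0.1160 + -0.6660i → escape time 6
(row=4, col=4): c = 0.0620 + -0.6660i → escape time 6
(row=4, col=5): c = 0.2400 + -0.6660i → escape time 6
(row=5, col=0): c = -0.6500 + -0.9500i → escape time 4
(row=5, col=1): c = -0.4720 + -0.9500i → escape time 4
(row=5, col=2): c = -0.2940 + -0.9500i → escape time 5
(row=5, col=3): c = -0.1160 + -0.9500i → escape time 6
(row=5, col=4): c = 0.0620 + -0.9500i → escape time 5
(row=5, col=5): c = 0.2400 + -0.9500i → escape time 4

Answer: 666666
666666
666666
666666
666666
445654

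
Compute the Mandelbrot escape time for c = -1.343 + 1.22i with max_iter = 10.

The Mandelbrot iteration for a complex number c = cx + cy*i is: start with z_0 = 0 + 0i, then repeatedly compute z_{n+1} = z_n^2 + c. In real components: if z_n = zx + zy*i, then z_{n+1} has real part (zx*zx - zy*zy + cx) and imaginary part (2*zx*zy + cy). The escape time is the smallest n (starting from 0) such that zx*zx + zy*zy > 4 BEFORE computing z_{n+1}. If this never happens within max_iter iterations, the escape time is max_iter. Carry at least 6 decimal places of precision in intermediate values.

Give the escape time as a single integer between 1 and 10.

z_0 = 0 + 0i, c = -1.3430 + 1.2200i
Iter 1: z = -1.3430 + 1.2200i, |z|^2 = 3.2920
Iter 2: z = -1.0278 + -2.0569i, |z|^2 = 5.2872
Escaped at iteration 2

Answer: 2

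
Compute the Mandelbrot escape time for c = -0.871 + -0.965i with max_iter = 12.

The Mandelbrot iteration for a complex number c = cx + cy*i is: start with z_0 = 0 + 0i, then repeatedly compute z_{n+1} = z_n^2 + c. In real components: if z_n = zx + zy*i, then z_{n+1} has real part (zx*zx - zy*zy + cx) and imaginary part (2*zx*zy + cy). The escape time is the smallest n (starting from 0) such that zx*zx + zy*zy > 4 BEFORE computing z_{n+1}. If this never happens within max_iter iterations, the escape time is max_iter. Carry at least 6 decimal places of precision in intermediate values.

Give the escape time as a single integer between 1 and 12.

Answer: 3

Derivation:
z_0 = 0 + 0i, c = -0.8710 + -0.9650i
Iter 1: z = -0.8710 + -0.9650i, |z|^2 = 1.6899
Iter 2: z = -1.0436 + 0.7160i, |z|^2 = 1.6018
Iter 3: z = -0.2946 + -2.4595i, |z|^2 = 6.1358
Escaped at iteration 3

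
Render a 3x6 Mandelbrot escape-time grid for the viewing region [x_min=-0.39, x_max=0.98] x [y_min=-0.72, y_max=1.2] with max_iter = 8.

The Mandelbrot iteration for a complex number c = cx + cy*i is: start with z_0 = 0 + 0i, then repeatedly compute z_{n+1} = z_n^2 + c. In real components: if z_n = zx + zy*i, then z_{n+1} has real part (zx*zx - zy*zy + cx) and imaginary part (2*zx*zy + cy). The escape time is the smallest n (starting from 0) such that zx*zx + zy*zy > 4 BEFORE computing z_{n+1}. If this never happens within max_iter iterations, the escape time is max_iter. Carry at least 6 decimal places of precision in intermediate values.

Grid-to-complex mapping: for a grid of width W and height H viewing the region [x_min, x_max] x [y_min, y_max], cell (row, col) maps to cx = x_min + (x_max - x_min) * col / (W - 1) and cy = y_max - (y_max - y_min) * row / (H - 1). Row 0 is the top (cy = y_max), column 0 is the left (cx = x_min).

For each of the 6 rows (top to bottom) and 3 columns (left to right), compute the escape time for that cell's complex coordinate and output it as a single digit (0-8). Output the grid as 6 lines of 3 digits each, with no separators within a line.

Answer: 322
642
882
883
882
762

Derivation:
(row=0, col=0): c = -0.3900 + 1.2000i → escape time 3
(row=0, col=1): c = 0.2950 + 1.2000i → escape time 2
(row=0, col=2): c = 0.9800 + 1.2000i → escape time 2
(row=1, col=0): c = -0.3900 + 0.8160i → escape time 6
(row=1, col=1): c = 0.2950 + 0.8160i → escape time 4
(row=1, col=2): c = 0.9800 + 0.8160i → escape time 2
(row=2, col=0): c = -0.3900 + 0.4320i → escape time 8
(row=2, col=1): c = 0.2950 + 0.4320i → escape time 8
(row=2, col=2): c = 0.9800 + 0.4320i → escape time 2
(row=3, col=0): c = -0.3900 + 0.0480i → escape time 8
(row=3, col=1): c = 0.2950 + 0.0480i → escape time 8
(row=3, col=2): c = 0.9800 + 0.0480i → escape time 3
(row=4, col=0): c = -0.3900 + -0.3360i → escape time 8
(row=4, col=1): c = 0.2950 + -0.3360i → escape time 8
(row=4, col=2): c = 0.9800 + -0.3360i → escape time 2
(row=5, col=0): c = -0.3900 + -0.7200i → escape time 7
(row=5, col=1): c = 0.2950 + -0.7200i → escape time 6
(row=5, col=2): c = 0.9800 + -0.7200i → escape time 2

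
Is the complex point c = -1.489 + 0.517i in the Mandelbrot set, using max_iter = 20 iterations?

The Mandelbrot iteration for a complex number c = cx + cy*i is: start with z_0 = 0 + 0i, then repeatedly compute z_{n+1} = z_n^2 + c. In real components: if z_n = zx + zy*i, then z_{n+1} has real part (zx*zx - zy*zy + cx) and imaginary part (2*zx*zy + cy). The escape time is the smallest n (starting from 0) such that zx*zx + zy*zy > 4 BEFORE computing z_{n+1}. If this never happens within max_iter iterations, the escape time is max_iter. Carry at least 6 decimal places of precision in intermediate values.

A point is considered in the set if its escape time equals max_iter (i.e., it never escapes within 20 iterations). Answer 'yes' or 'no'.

Answer: no

Derivation:
z_0 = 0 + 0i, c = -1.4890 + 0.5170i
Iter 1: z = -1.4890 + 0.5170i, |z|^2 = 2.4844
Iter 2: z = 0.4608 + -1.0226i, |z|^2 = 1.2581
Iter 3: z = -2.3224 + -0.4255i, |z|^2 = 5.5746
Escaped at iteration 3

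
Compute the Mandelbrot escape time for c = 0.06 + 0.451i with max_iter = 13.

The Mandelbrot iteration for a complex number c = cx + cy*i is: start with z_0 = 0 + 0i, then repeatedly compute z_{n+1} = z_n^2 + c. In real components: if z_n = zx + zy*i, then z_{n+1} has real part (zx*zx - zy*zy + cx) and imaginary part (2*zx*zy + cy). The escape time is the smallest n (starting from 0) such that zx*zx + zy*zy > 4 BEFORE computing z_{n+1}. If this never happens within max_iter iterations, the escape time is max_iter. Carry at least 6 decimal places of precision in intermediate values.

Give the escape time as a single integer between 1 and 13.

Answer: 13

Derivation:
z_0 = 0 + 0i, c = 0.0600 + 0.4510i
Iter 1: z = 0.0600 + 0.4510i, |z|^2 = 0.2070
Iter 2: z = -0.1398 + 0.5051i, |z|^2 = 0.2747
Iter 3: z = -0.1756 + 0.3098i, |z|^2 = 0.1268
Iter 4: z = -0.0051 + 0.3422i, |z|^2 = 0.1171
Iter 5: z = -0.0571 + 0.4475i, |z|^2 = 0.2035
Iter 6: z = -0.1370 + 0.3999i, |z|^2 = 0.1787
Iter 7: z = -0.0812 + 0.3414i, |z|^2 = 0.1232
Iter 8: z = -0.0500 + 0.3956i, |z|^2 = 0.1590
Iter 9: z = -0.0940 + 0.4115i, |z|^2 = 0.1781
Iter 10: z = -0.1005 + 0.3737i, |z|^2 = 0.1497
Iter 11: z = -0.0695 + 0.3759i, |z|^2 = 0.1462
Iter 12: z = -0.0765 + 0.3987i, |z|^2 = 0.1648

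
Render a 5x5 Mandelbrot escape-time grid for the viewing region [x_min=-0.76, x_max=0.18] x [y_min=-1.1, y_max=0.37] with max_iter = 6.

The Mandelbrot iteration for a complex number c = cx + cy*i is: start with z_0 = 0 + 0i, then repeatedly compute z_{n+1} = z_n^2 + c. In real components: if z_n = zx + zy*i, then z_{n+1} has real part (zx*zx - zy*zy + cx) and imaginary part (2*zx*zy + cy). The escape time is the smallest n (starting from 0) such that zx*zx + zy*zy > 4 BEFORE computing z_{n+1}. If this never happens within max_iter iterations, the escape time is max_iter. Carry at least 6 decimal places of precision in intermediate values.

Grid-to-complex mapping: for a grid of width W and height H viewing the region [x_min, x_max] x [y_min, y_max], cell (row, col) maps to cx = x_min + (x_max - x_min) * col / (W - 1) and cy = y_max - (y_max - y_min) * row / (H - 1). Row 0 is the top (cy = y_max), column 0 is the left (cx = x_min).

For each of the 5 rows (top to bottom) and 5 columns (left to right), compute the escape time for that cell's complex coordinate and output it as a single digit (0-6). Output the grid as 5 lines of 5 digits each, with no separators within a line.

Answer: 66666
66666
66666
46666
33553

Derivation:
(row=0, col=0): c = -0.7600 + 0.3700i → escape time 6
(row=0, col=1): c = -0.5250 + 0.3700i → escape time 6
(row=0, col=2): c = -0.2900 + 0.3700i → escape time 6
(row=0, col=3): c = -0.0550 + 0.3700i → escape time 6
(row=0, col=4): c = 0.1800 + 0.3700i → escape time 6
(row=1, col=0): c = -0.7600 + 0.0025i → escape time 6
(row=1, col=1): c = -0.5250 + 0.0025i → escape time 6
(row=1, col=2): c = -0.2900 + 0.0025i → escape time 6
(row=1, col=3): c = -0.0550 + 0.0025i → escape time 6
(row=1, col=4): c = 0.1800 + 0.0025i → escape time 6
(row=2, col=0): c = -0.7600 + -0.3650i → escape time 6
(row=2, col=1): c = -0.5250 + -0.3650i → escape time 6
(row=2, col=2): c = -0.2900 + -0.3650i → escape time 6
(row=2, col=3): c = -0.0550 + -0.3650i → escape time 6
(row=2, col=4): c = 0.1800 + -0.3650i → escape time 6
(row=3, col=0): c = -0.7600 + -0.7325i → escape time 4
(row=3, col=1): c = -0.5250 + -0.7325i → escape time 6
(row=3, col=2): c = -0.2900 + -0.7325i → escape time 6
(row=3, col=3): c = -0.0550 + -0.7325i → escape time 6
(row=3, col=4): c = 0.1800 + -0.7325i → escape time 6
(row=4, col=0): c = -0.7600 + -1.1000i → escape time 3
(row=4, col=1): c = -0.5250 + -1.1000i → escape time 3
(row=4, col=2): c = -0.2900 + -1.1000i → escape time 5
(row=4, col=3): c = -0.0550 + -1.1000i → escape time 5
(row=4, col=4): c = 0.1800 + -1.1000i → escape time 3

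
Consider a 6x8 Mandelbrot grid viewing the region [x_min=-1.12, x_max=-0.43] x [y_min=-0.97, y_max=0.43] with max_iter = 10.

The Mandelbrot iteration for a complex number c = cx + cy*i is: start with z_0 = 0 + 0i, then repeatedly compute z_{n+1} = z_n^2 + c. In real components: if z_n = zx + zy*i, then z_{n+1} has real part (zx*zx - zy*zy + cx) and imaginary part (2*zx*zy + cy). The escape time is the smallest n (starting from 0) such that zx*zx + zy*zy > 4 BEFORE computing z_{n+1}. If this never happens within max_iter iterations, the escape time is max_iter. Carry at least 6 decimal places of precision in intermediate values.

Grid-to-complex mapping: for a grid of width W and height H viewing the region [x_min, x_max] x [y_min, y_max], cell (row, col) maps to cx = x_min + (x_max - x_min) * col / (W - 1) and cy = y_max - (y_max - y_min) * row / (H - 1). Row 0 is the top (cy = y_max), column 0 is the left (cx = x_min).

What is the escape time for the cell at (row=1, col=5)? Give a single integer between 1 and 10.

Answer: 10

Derivation:
z_0 = 0 + 0i, c = -0.4300 + 0.2300i
Iter 1: z = -0.4300 + 0.2300i, |z|^2 = 0.2378
Iter 2: z = -0.2980 + 0.0322i, |z|^2 = 0.0898
Iter 3: z = -0.3422 + 0.2108i, |z|^2 = 0.1616
Iter 4: z = -0.3573 + 0.0857i, |z|^2 = 0.1350
Iter 5: z = -0.3097 + 0.1687i, |z|^2 = 0.1244
Iter 6: z = -0.3626 + 0.1255i, |z|^2 = 0.1472
Iter 7: z = -0.3143 + 0.1390i, |z|^2 = 0.1181
Iter 8: z = -0.3505 + 0.1426i, |z|^2 = 0.1432
Iter 9: z = -0.3275 + 0.1300i, |z|^2 = 0.1241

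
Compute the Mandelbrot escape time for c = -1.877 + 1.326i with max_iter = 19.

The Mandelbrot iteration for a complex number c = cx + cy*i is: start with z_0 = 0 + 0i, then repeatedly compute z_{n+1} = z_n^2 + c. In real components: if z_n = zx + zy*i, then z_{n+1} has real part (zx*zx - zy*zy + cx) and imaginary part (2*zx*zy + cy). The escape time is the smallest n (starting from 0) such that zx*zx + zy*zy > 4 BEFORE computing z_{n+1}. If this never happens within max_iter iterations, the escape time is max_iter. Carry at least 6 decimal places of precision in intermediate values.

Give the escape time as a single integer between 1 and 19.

z_0 = 0 + 0i, c = -1.8770 + 1.3260i
Iter 1: z = -1.8770 + 1.3260i, |z|^2 = 5.2814
Escaped at iteration 1

Answer: 1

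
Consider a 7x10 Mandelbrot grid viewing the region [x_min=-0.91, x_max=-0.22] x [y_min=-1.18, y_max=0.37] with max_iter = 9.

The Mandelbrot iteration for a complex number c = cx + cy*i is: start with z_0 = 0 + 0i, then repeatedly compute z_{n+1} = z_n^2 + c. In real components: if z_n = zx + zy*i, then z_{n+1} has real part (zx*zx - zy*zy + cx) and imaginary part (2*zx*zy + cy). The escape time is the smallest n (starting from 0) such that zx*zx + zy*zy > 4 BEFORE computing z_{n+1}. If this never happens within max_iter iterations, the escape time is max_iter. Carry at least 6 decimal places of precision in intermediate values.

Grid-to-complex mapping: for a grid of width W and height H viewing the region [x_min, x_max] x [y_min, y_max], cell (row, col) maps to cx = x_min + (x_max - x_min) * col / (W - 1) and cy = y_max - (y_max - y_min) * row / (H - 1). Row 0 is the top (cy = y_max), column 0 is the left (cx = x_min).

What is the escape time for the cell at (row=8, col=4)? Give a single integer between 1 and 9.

Answer: 4

Derivation:
z_0 = 0 + 0i, c = -0.4500 + -1.0078i
Iter 1: z = -0.4500 + -1.0078i, |z|^2 = 1.2181
Iter 2: z = -1.2631 + -0.1008i, |z|^2 = 1.6056
Iter 3: z = 1.1353 + -0.7532i, |z|^2 = 1.8562
Iter 4: z = 0.2716 + -2.7180i, |z|^2 = 7.4612
Escaped at iteration 4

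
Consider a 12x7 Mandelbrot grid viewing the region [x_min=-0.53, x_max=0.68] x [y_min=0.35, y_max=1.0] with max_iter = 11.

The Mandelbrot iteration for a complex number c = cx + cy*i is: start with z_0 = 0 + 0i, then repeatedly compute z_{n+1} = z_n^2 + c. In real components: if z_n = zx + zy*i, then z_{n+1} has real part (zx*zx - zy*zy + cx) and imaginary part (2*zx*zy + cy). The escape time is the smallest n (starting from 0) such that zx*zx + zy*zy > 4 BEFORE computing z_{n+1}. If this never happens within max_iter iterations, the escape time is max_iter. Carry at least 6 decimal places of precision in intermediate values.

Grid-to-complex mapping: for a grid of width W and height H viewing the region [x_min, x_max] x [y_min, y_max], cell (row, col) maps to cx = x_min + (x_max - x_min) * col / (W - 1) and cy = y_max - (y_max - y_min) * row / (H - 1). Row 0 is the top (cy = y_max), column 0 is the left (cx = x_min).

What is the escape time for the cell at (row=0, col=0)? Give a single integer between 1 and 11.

z_0 = 0 + 0i, c = -0.5300 + 1.0000i
Iter 1: z = -0.5300 + 1.0000i, |z|^2 = 1.2809
Iter 2: z = -1.2491 + -0.0600i, |z|^2 = 1.5639
Iter 3: z = 1.0267 + 1.1499i, |z|^2 = 2.3763
Iter 4: z = -0.7982 + 3.3611i, |z|^2 = 11.9340
Escaped at iteration 4

Answer: 4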